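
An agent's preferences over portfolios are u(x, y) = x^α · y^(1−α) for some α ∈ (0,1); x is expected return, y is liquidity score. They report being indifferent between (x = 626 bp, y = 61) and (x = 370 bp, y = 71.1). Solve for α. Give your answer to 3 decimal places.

The Cobb–Douglas utilities coincide, so 626^α·61^(1−α) = 370^α·71.1^(1−α).
Rearrange to (626/370)^α = (71.1/61)^(1−α) and take logs: α·0.525847 = (1−α)·0.153213.
Thus α·(0.679060) = 0.153213, so α = 0.153213/0.679060 ≈ 0.226.

α ≈ 0.226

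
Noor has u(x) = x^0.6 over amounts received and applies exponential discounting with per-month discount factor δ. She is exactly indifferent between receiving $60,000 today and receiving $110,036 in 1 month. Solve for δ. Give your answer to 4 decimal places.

The payoff in 1 month is discounted by δ, so u(60000) = δ·u(110036) and δ = u(60000)/u(110036).
Since u(x) = x^0.6, δ = (60000/110036)^0.6 = 0.54528^0.6 = 0.69498.

δ ≈ 0.6950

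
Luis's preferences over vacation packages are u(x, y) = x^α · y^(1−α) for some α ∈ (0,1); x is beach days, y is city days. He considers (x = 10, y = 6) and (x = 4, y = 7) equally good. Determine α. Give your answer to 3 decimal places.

Set the two utilities equal: 10^α·6^(1−α) = 4^α·7^(1−α).
Taking logs: α·ln 10 + (1−α)·ln 6 = α·ln 4 + (1−α)·ln 7, i.e. α·0.916291 = (1−α)·0.154151.
With A = 0.916291 and B = 0.154151: α·A = (1−α)·B, so α = B/(A+B) = 0.154151/1.070442 ≈ 0.144.

α ≈ 0.144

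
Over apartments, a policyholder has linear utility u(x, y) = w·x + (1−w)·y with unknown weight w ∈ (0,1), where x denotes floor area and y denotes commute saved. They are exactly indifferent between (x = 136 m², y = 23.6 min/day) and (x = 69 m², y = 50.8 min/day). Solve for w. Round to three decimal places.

u(136,23.6) = u(69,50.8) means w·136 + (1−w)·23.6 = w·69 + (1−w)·50.8.
Collecting terms: w·67 = (1−w)·27.2.
So w/(1−w) = 27.2/67 = 0.4060, giving w = 27.2/(67+27.2) = 0.289.

w = 0.289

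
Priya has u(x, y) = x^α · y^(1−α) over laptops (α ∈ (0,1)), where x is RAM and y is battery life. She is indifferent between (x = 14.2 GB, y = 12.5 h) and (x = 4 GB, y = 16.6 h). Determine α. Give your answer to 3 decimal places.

α ≈ 0.183

Indifference: 14.2^α · 12.5^(1−α) = 4^α · 16.6^(1−α).
Rearrange to (14.2/4)^α = (16.6/12.5)^(1−α) and take logs: α·1.266948 = (1−α)·0.283674.
Thus α·(1.550622) = 0.283674, so α = 0.283674/1.550622 ≈ 0.183.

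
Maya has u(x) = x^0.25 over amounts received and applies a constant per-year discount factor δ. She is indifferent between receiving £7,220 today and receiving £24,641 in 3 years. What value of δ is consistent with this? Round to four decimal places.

δ ≈ 0.9028

Indifference means u(7220) = δ^3 · u(24641), so δ^3 = u(7220)/u(24641).
Since u(x) = x^0.25, δ^3 = (7220/24641)^0.25 = 0.29301^0.25 = 0.73573.
So δ = 0.73573^(1/3) ≈ 0.9028.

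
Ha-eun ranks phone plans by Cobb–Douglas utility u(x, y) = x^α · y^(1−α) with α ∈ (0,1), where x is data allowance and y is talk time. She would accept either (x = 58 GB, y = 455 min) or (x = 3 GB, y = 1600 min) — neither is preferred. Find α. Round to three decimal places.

α ≈ 0.298

Indifference: 58^α · 455^(1−α) = 3^α · 1600^(1−α).
(58/3)^α = (1600/455)^(1−α); take logs: α·ln(58/3) = (1−α)·ln(1600/455), i.e. α·2.961831 = (1−α)·1.257461.
With A = 2.961831 and B = 1.257461: α·A = (1−α)·B, so α = B/(A+B) = 1.257461/4.219292 ≈ 0.298.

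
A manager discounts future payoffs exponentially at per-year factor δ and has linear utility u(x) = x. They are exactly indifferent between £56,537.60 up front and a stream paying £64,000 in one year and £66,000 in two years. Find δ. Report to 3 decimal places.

δ ≈ 0.560

The stream is worth 64000δ + 66000δ² today, so 64000δ + 66000δ² = 56537.60.
So 66000δ² + 64000δ − 56537.60 = 0.
By the quadratic formula (taking the positive root), δ = (−64000 + √19021926400.00) / 132000 ≈ 0.560.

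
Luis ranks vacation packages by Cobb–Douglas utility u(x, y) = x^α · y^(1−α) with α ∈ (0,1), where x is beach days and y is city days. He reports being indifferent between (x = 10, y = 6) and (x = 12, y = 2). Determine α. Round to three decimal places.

The Cobb–Douglas utilities coincide, so 10^α·6^(1−α) = 12^α·2^(1−α).
Rearrange to (10/12)^α = (2/6)^(1−α) and take logs: α·-0.182322 = (1−α)·-1.098612.
With A = -0.182322 and B = -1.098612: α·A = (1−α)·B, so α = B/(A+B) = -1.098612/-1.280934 ≈ 0.858.

α ≈ 0.858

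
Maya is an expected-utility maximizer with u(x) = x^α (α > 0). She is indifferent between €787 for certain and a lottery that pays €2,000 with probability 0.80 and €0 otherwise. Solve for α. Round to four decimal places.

Since u(0) = 0, the lottery's EU is 0.80·2000^α.
Indifference: 787^α = 0.80·2000^α, so (787/2000)^α = 0.80.
Take logs: α = ln 0.80 / ln(787/2000) ≈ 0.239251.

α ≈ 0.2393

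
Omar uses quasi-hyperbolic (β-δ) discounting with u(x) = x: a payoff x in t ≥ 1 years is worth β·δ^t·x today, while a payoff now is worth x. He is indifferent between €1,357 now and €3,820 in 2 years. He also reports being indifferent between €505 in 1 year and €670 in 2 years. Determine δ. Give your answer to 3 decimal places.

From the later pair, β·δ^1·505 = β·δ^2·670; dividing through, δ = 505/670 = 0.75373.

δ ≈ 0.754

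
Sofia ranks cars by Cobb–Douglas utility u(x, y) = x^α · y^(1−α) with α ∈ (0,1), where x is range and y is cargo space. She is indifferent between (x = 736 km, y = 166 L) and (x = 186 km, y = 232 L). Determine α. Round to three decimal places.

The Cobb–Douglas utilities coincide, so 736^α·166^(1−α) = 186^α·232^(1−α).
(736/186)^α = (232/166)^(1−α); take logs: α·ln(736/186) = (1−α)·ln(232/166), i.e. α·1.375483 = (1−α)·0.334750.
Thus α·(1.710233) = 0.334750, so α = 0.334750/1.710233 ≈ 0.196.

α ≈ 0.196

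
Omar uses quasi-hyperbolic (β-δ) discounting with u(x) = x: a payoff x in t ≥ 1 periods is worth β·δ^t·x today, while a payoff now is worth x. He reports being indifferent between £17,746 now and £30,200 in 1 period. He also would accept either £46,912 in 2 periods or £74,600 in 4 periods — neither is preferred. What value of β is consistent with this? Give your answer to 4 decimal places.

β ≈ 0.7410

From the later pair, β·δ^2·46912 = β·δ^4·74600; dividing through, δ^2 = 46912/74600 = 0.62885, so δ = 0.79300.
Substituting δ into 17746 = β·δ·30200: β = 17746/(23948.565) ≈ 0.7410.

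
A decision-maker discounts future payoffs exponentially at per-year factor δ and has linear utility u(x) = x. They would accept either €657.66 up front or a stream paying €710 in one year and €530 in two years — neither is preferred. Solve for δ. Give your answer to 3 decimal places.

δ ≈ 0.630

The stream is worth 710δ + 530δ² today, so 710δ + 530δ² = 657.66.
That is, 530δ² + 710δ − 657.66 = 0, a quadratic in δ.
δ = (−710 + √(710² + 4·530·657.66)) / (2·530) = (−710 + √1898339.20) / 1060 ≈ 0.630.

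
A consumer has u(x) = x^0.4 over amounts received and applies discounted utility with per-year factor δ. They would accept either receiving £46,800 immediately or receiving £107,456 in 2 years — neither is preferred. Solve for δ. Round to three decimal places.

δ ≈ 0.847

The payoff in 2 years is discounted by δ^2, so u(46800) = δ^2·u(107456) and δ^2 = u(46800)/u(107456).
With u(x) = x^0.4: δ^2 = 46800^0.4/107456^0.4 = (46800/107456)^0.4 = 0.71714.
So δ = 0.71714^(1/2) ≈ 0.847.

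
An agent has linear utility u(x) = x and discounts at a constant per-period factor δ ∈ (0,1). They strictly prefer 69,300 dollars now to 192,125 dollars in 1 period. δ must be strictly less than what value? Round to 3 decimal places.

δ < 0.361

The preference means 69300 > δ·192125.
So δ < 69300/192125 = 0.36070.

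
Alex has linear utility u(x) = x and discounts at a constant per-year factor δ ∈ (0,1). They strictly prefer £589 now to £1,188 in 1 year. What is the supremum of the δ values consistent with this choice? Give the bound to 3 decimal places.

Under u(x) = x this choice says 589 > δ·1188.
Dividing through by 1188 gives δ < 0.49579.

δ < 0.496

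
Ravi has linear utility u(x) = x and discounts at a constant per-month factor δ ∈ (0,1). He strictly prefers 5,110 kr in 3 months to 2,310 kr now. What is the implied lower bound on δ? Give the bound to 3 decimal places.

The preference means 2310 < δ^3·5110.
So δ^3 > 2310/5110 = 0.45205; taking the cube root of both positive sides preserves the inequality.
δ > (2310/5110)^(1/3) ≈ 0.767.

δ > 0.767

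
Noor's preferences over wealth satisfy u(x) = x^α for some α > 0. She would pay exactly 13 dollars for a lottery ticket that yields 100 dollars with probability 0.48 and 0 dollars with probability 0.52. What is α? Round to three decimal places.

α ≈ 0.360

The lottery's expected utility is 0.48·u(100) + 0.52·u(0) = 0.48·100^α (since u(0) = 0 for α > 0).
Indifference: 13^α = 0.48·100^α, so (13/100)^α = 0.48.
Take logs: α = ln 0.48 / ln(13/100) ≈ 0.35975.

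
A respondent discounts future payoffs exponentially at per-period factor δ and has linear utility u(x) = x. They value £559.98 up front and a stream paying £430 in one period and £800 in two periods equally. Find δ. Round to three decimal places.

Present value of the stream is 430·δ + 800·δ². Indifference gives 430δ + 800δ² = 559.98.
That is, 800δ² + 430δ − 559.98 = 0, a quadratic in δ.
By the quadratic formula (taking the positive root), δ = (−430 + √1976836.00) / 1600 ≈ 0.610.

δ ≈ 0.610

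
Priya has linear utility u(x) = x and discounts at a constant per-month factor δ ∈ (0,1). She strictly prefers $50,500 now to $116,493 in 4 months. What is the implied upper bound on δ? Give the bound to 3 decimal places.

δ < 0.811

Under u(x) = x this choice says 50500 > δ^4·116493.
Hence δ^4 < 50500/116493 = 0.43350, and x ↦ x^(1/4) is increasing on (0,∞).
δ < (50500/116493)^(1/4) ≈ 0.811.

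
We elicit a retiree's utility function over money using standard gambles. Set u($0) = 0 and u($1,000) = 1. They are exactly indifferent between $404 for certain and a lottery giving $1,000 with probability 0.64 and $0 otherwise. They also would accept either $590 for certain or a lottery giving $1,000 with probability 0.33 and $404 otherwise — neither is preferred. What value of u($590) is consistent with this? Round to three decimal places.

From the first indifference, u($404) = 0.64·u($1,000) + 0.36·u($0) = 0.64·1 + 0.36·0 = 0.64.
Then u($590) = 0.33·u($1,000) + 0.67·u($404) = 0.33·1.00 + 0.67·0.64 = 0.7588.

0.759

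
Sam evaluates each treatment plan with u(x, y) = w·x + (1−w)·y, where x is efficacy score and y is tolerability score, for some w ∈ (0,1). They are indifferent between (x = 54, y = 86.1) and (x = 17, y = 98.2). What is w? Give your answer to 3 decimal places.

Equating utilities: w·54 + (1−w)·86.1 = w·17 + (1−w)·98.2.
Collecting terms: w·37 = (1−w)·12.1.
The marginal rate of substitution is 12.1/37, so w = 12.1/(37+12.1) = 0.246.

w = 0.246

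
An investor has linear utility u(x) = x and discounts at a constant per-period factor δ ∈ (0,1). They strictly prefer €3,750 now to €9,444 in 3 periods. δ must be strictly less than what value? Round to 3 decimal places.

Comparing present values: 3750 > δ^3·9444.
Dividing by 9444: δ^3 < 0.39708. Both sides are positive, so the cube root keeps the direction.
δ < (3750/9444)^(1/3) ≈ 0.735.

δ < 0.735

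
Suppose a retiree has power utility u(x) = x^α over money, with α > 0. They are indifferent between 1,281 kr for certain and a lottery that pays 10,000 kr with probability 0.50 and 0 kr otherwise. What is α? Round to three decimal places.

α ≈ 0.337

EU(lottery) = 0.50·10000^α + 0.50·0 = 0.50·10000^α.
Setting u(1281) equal to that: 1281^α = 0.50·10000^α ⇒ (1281/10000)^α = 0.50.
Taking logs: α·ln(1281/10000) = ln(0.50), so α = -0.693147 / -2.054944 ≈ 0.337.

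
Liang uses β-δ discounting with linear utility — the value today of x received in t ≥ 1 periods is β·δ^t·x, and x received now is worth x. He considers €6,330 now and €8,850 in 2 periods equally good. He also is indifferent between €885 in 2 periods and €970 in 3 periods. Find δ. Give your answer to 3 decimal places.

Both payoffs in the second observation are in the future, so β drops out: δ^2·885 = δ^3·970 ⇒ δ = 885/970 = 0.91237.

δ ≈ 0.912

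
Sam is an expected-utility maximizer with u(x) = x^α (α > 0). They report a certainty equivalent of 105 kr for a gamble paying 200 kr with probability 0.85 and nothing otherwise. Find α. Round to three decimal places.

α ≈ 0.252

EU(lottery) = 0.85·200^α + 0.15·0 = 0.85·200^α.
Equating: 105^α = 0.85·200^α, i.e. 0.5250^α = 0.85.
Take logs: α = ln 0.85 / ln(105/200) ≈ 0.25222.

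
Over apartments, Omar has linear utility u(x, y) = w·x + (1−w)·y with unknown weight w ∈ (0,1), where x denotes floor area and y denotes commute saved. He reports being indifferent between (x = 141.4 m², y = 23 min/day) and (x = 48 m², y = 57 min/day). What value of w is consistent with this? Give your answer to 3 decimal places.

w = 0.267

u(141.4,23) = u(48,57) means w·141.4 + (1−w)·23 = w·48 + (1−w)·57.
Rearranging, 93.4·w − 34·(1−w) = 0.
So w/(1−w) = 34/93.4 = 0.3640, giving w = 34/(93.4+34) = 0.267.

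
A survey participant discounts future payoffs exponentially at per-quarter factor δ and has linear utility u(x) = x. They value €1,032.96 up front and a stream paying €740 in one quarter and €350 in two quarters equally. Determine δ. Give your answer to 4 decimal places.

Present value of the stream is 740·δ + 350·δ². Indifference gives 740δ + 350δ² = 1032.96.
Rearranged: 350δ² + 740δ − 1032.96 = 0.
δ = (−740 + √(740² + 4·350·1032.96)) / (2·350) = (−740 + √1993744.00) / 700 ≈ 0.9600.

δ ≈ 0.9600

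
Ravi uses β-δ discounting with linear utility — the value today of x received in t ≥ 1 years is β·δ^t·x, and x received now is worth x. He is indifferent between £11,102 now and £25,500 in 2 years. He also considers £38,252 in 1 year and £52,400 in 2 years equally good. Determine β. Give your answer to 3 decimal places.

Both payoffs in the second observation are in the future, so β drops out: δ^1·38252 = δ^2·52400 ⇒ δ = 38252/52400 = 0.73000.
The first indifference: 11102 = β·δ^2·25500, so β = 11102/(δ^2·25500) = 11102/(0.53290·25500) ≈ 0.817.

β ≈ 0.817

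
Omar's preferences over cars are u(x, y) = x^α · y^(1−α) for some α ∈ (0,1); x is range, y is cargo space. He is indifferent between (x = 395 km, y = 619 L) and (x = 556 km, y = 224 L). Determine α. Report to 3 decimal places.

The Cobb–Douglas utilities coincide, so 395^α·619^(1−α) = 556^α·224^(1−α).
Rearrange to (395/556)^α = (224/619)^(1−α) and take logs: α·-0.341883 = (1−α)·-1.016459.
Thus α·(-1.358342) = -1.016459, so α = -1.016459/-1.358342 ≈ 0.748.

α ≈ 0.748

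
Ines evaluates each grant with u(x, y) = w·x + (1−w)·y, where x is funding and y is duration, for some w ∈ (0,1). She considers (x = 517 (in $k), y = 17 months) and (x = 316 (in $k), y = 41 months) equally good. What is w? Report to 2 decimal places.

w = 0.11

u(517,17) = u(316,41) means w·517 + (1−w)·17 = w·316 + (1−w)·41.
w·(517−316) = (1−w)·(41−17), i.e. w·201 = (1−w)·24.
The marginal rate of substitution is 24/201, so w = 24/(201+24) = 0.11.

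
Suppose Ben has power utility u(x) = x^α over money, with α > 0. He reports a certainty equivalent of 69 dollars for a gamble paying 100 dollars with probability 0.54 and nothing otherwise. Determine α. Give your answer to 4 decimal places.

Since u(0) = 0, the lottery's EU is 0.54·100^α.
Setting u(69) equal to that: 69^α = 0.54·100^α ⇒ (69/100)^α = 0.54.
Taking logs: α·ln(69/100) = ln(0.54), so α = -0.6161861 / -0.3710637 ≈ 1.6606.

α ≈ 1.6606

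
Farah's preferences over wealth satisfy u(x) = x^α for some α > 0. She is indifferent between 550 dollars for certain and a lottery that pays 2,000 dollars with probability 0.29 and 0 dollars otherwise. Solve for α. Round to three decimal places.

Since u(0) = 0, the lottery's EU is 0.29·2000^α.
Equating: 550^α = 0.29·2000^α, i.e. 0.2750^α = 0.29.
Taking logs: α·ln(550/2000) = ln(0.29), so α = -1.237874 / -1.290984 ≈ 0.959.

α ≈ 0.959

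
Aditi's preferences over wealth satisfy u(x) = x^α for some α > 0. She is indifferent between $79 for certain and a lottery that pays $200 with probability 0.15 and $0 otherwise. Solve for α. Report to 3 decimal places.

The lottery's expected utility is 0.15·u(200) + 0.85·u(0) = 0.15·200^α (since u(0) = 0 for α > 0).
Indifference: 79^α = 0.15·200^α, so (79/200)^α = 0.15.
Taking logs: α·ln(79/200) = ln(0.15), so α = -1.897120 / -0.928870 ≈ 2.042.

α ≈ 2.042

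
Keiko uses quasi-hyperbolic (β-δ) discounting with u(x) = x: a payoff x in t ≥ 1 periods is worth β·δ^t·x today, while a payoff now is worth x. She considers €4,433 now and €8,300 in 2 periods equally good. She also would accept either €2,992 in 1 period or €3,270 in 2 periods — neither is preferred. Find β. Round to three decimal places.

The second indifference involves only future payoffs, so β cancels: β·δ^1·2992 = β·δ^2·3270, giving δ = 2992/3270 = 0.91498.
The first indifference: 4433 = β·δ^2·8300, so β = 4433/(δ^2·8300) = 4433/(0.83720·8300) ≈ 0.638.

β ≈ 0.638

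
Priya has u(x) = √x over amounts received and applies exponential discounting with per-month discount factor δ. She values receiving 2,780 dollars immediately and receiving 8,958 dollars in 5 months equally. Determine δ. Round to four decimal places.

Indifference means u(2780) = δ^5 · u(8958), so δ^5 = u(2780)/u(8958).
With u(x) = √x: δ^5 = √2780/√8958 = √(2780/8958) = 0.55708.
Taking the 5th root: δ = 0.55708^(1/5) ≈ 0.8896.

δ ≈ 0.8896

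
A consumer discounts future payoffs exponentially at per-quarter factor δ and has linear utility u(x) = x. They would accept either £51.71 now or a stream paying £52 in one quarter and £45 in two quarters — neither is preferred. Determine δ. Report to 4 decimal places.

The stream is worth 52δ + 45δ² today, so 52δ + 45δ² = 51.71.
That is, 45δ² + 52δ − 51.71 = 0, a quadratic in δ.
δ = (−52 + √(52² + 4·45·51.71)) / (2·45) = (−52 + √12011.80) / 90 ≈ 0.6400.

δ ≈ 0.6400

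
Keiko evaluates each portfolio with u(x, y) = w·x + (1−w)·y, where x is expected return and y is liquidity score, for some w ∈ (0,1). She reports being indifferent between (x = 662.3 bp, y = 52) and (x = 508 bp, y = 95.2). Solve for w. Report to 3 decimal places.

w = 0.219

Indifference: w·662.3 + (1−w)·52 = w·508 + (1−w)·95.2.
Collecting terms: w·154.3 = (1−w)·43.2.
Hence w = 43.2/(154.3+43.2) = 43.2/197.5 = 0.219.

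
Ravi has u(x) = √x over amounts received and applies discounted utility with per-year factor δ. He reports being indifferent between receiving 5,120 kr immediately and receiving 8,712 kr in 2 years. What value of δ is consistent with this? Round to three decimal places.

Equating discounted utilities: u(5120) = δ^2·u(8712) ⇒ δ^2 = u(5120)/u(8712).
With u(x) = √x: δ^2 = √5120/√8712 = √(5120/8712) = 0.76661.
Taking the square root: δ = 0.76661^(1/2) ≈ 0.876.

δ ≈ 0.876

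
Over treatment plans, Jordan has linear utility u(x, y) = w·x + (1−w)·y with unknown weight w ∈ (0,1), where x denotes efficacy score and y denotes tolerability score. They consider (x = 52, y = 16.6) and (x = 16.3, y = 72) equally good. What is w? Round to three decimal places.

w = 0.608

Equating utilities: w·52 + (1−w)·16.6 = w·16.3 + (1−w)·72.
w·(52−16.3) = (1−w)·(72−16.6), i.e. w·35.7 = (1−w)·55.4.
So w/(1−w) = 55.4/35.7 = 1.5518, giving w = 55.4/(35.7+55.4) = 0.608.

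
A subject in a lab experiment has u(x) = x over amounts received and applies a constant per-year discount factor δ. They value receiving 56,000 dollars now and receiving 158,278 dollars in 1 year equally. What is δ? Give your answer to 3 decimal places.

The payoff in 1 year is discounted by δ, so u(56000) = δ·u(158278) and δ = u(56000)/u(158278).
With u(x) = x: δ = 56000/158278 = 0.35381.

δ ≈ 0.354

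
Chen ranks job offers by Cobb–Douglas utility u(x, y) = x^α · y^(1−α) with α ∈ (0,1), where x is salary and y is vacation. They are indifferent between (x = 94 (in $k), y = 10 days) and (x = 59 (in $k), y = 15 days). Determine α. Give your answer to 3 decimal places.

Indifference: 94^α · 10^(1−α) = 59^α · 15^(1−α).
Rearrange to (94/59)^α = (15/10)^(1−α) and take logs: α·0.465757 = (1−α)·0.405465.
So α/(1−α) = (0.405465)/(0.465757) = 0.870551, and α = 0.870551/1.870551 ≈ 0.465.

α ≈ 0.465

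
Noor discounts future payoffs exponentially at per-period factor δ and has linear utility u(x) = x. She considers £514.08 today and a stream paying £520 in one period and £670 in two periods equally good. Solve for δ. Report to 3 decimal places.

Present value of the stream is 520·δ + 670·δ². Indifference gives 520δ + 670δ² = 514.08.
Rearranged: 670δ² + 520δ − 514.08 = 0.
By the quadratic formula (taking the positive root), δ = (−520 + √1648134.40) / 1340 ≈ 0.570.

δ ≈ 0.570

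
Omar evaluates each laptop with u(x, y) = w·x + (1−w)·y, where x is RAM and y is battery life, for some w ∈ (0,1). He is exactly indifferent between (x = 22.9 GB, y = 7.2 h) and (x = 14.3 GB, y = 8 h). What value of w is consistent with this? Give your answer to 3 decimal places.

u(22.9,7.2) = u(14.3,8) means w·22.9 + (1−w)·7.2 = w·14.3 + (1−w)·8.
Collecting terms: w·8.6 = (1−w)·0.8.
The marginal rate of substitution is 0.8/8.6, so w = 0.8/(8.6+0.8) = 0.085.

w = 0.085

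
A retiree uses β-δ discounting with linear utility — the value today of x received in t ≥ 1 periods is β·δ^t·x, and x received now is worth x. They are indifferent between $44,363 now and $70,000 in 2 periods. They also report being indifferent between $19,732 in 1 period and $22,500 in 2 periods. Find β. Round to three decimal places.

Both payoffs in the second observation are in the future, so β drops out: δ^1·19732 = δ^2·22500 ⇒ δ = 19732/22500 = 0.87698.
Substituting δ into 44363 = β·δ^2·70000: β = 44363/(53836.302) ≈ 0.824.

β ≈ 0.824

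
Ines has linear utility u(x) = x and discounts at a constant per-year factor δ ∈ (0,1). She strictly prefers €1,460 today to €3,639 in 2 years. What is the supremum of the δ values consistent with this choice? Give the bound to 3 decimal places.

Comparing present values: 1460 > δ^2·3639.
Dividing by 3639: δ^2 < 0.40121. Both sides are positive, so the square root keeps the direction.
δ < 0.40121^(1/2) = 0.633.

δ < 0.633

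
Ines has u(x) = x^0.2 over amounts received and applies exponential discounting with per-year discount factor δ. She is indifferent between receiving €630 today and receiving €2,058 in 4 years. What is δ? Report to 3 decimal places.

Indifference means u(630) = δ^4 · u(2058), so δ^4 = u(630)/u(2058).
Since u(x) = x^0.2, δ^4 = (630/2058)^0.2 = 0.30612^0.2 = 0.78919.
So δ = 0.78919^(1/4) ≈ 0.943.

δ ≈ 0.943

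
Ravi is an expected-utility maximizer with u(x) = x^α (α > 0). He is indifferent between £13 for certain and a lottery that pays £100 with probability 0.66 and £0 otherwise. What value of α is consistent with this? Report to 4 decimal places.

The lottery's expected utility is 0.66·u(100) + 0.34·u(0) = 0.66·100^α (since u(0) = 0 for α > 0).
Equating: 13^α = 0.66·100^α, i.e. 0.1300^α = 0.66.
Take logs: α = ln 0.66 / ln(13/100) ≈ 0.203662.

α ≈ 0.2037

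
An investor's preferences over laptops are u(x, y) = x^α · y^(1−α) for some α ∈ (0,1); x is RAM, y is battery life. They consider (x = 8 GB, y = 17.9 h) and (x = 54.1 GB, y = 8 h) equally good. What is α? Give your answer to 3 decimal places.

α ≈ 0.296

Set the two utilities equal: 8^α·17.9^(1−α) = 54.1^α·8^(1−α).
Taking logs: α·ln 8 + (1−α)·ln 17.9 = α·ln 54.1 + (1−α)·ln 8, i.e. α·-1.911393 = (1−α)·-0.805359.
With A = -1.911393 and B = -0.805359: α·A = (1−α)·B, so α = B/(A+B) = -0.805359/-2.716752 ≈ 0.296.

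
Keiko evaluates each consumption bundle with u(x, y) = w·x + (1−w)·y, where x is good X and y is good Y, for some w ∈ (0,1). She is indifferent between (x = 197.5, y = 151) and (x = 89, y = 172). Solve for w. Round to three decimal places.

w = 0.162

Equating utilities: w·197.5 + (1−w)·151 = w·89 + (1−w)·172.
w·(197.5−89) = (1−w)·(172−151), i.e. w·108.5 = (1−w)·21.
Hence w = 21/(108.5+21) = 21/129.5 = 0.162.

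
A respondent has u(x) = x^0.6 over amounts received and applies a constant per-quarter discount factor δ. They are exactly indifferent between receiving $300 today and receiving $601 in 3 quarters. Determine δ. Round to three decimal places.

The payoff in 3 quarters is discounted by δ^3, so u(300) = δ^3·u(601) and δ^3 = u(300)/u(601).
Since u(x) = x^0.6, δ^3 = (300/601)^0.6 = 0.49917^0.6 = 0.65910.
Hence δ = (0.65910)^(1/3) = 0.87026.

δ ≈ 0.870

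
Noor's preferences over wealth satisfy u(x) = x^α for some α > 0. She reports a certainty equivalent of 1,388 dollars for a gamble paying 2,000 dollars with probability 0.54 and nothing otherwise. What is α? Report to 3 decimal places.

The lottery's expected utility is 0.54·u(2000) + 0.46·u(0) = 0.54·2000^α (since u(0) = 0 for α > 0).
Indifference: 1388^α = 0.54·2000^α, so (1388/2000)^α = 0.54.
Take logs: α = ln 0.54 / ln(1388/2000) ≈ 1.68687.

α ≈ 1.687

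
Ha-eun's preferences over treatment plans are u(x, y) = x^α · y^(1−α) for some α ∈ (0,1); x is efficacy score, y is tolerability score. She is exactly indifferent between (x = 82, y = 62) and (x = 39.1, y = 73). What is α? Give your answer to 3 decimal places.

The Cobb–Douglas utilities coincide, so 82^α·62^(1−α) = 39.1^α·73^(1−α).
(82/39.1)^α = (73/62)^(1−α); take logs: α·ln(82/39.1) = (1−α)·ln(73/62), i.e. α·0.740597 = (1−α)·0.163325.
With A = 0.740597 and B = 0.163325: α·A = (1−α)·B, so α = B/(A+B) = 0.163325/0.903922 ≈ 0.181.

α ≈ 0.181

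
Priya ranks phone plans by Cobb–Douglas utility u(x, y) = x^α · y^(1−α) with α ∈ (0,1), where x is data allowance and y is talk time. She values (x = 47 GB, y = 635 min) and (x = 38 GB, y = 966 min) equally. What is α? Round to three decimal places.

α ≈ 0.664

The Cobb–Douglas utilities coincide, so 47^α·635^(1−α) = 38^α·966^(1−α).
Rearrange to (47/38)^α = (966/635)^(1−α) and take logs: α·0.212561 = (1−α)·0.419539.
With A = 0.212561 and B = 0.419539: α·A = (1−α)·B, so α = B/(A+B) = 0.419539/0.632100 ≈ 0.664.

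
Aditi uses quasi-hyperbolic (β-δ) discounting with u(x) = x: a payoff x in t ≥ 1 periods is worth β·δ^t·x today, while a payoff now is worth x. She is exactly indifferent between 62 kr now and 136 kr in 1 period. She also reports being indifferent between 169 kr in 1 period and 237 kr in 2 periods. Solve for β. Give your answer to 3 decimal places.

β ≈ 0.639

From the later pair, β·δ^1·169 = β·δ^2·237; dividing through, δ = 169/237 = 0.71308.
Substituting δ into 62 = β·δ·136: β = 62/(96.979) ≈ 0.639.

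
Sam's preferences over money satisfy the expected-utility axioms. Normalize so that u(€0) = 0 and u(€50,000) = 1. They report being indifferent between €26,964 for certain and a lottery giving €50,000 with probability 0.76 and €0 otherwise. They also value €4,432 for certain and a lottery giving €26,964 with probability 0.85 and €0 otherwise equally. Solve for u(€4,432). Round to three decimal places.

0.646

From the first indifference, u(€26,964) = 0.76·u(€50,000) + 0.24·u(€0) = 0.76·1 + 0.24·0 = 0.76.
Then u(€4,432) = 0.85·u(€26,964) + 0.15·u(€0) = 0.85·0.76 + 0.15·0.00 = 0.6460.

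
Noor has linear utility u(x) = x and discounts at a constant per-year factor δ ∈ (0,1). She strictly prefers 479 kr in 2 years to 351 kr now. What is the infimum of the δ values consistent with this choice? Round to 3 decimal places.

δ > 0.856

Comparing present values: 351 < δ^2·479.
Hence δ^2 > 351/479 = 0.73278, and x ↦ x^(1/2) is increasing on (0,∞).
δ > (351/479)^(1/2) ≈ 0.856.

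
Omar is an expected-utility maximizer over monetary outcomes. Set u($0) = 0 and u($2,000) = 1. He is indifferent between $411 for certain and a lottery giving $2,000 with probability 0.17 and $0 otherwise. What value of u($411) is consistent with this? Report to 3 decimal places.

0.170

The indifference gives u($411) = 0.17·u($2,000) + 0.83·u($0) = 0.17·1 + 0.83·0 = 0.17.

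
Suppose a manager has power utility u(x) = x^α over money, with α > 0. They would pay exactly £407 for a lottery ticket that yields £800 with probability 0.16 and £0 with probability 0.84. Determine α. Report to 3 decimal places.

EU(lottery) = 0.16·800^α + 0.84·0 = 0.16·800^α.
Setting u(407) equal to that: 407^α = 0.16·800^α ⇒ (407/800)^α = 0.16.
Take logs: α = ln 0.16 / ln(407/800) ≈ 2.71173.

α ≈ 2.712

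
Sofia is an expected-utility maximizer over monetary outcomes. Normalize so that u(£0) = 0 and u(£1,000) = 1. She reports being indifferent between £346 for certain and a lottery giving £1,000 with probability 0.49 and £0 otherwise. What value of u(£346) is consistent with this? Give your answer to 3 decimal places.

By the standard-gamble method, u(£346) is just the indifference probability on the best outcome: 0.49.

0.490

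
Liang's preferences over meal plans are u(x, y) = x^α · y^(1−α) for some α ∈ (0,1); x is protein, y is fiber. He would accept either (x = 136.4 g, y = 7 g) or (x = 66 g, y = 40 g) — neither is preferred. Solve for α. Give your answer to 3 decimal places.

α ≈ 0.706

The Cobb–Douglas utilities coincide, so 136.4^α·7^(1−α) = 66^α·40^(1−α).
Rearrange to (136.4/66)^α = (40/7)^(1−α) and take logs: α·0.725937 = (1−α)·1.742969.
So α/(1−α) = (1.742969)/(0.725937) = 2.400992, and α = 2.400992/3.400992 ≈ 0.706.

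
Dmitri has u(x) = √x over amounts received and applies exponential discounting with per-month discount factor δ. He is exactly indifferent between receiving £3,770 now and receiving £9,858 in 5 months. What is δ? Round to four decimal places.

δ ≈ 0.9084

Equating discounted utilities: u(3770) = δ^5·u(9858) ⇒ δ^5 = u(3770)/u(9858).
Since u(x) = √x, δ^5 = √(3770/9858) = 0.61841.
Hence δ = (0.61841)^(1/5) = 0.908354.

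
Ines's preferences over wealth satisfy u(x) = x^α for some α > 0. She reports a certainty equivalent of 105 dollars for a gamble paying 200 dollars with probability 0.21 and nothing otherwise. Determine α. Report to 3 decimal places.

The lottery's expected utility is 0.21·u(200) + 0.79·u(0) = 0.21·200^α (since u(0) = 0 for α > 0).
Equating: 105^α = 0.21·200^α, i.e. 0.5250^α = 0.21.
α = ln(0.21) / ln(105/200) = -1.560648/-0.644357 ≈ 2.422.

α ≈ 2.422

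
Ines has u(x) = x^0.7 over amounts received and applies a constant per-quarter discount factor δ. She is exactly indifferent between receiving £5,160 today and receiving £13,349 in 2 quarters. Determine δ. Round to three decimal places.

Indifference means u(5160) = δ^2 · u(13349), so δ^2 = u(5160)/u(13349).
Since u(x) = x^0.7, δ^2 = (5160/13349)^0.7 = 0.38655^0.7 = 0.51409.
Hence δ = (0.51409)^(1/2) = 0.71700.

δ ≈ 0.717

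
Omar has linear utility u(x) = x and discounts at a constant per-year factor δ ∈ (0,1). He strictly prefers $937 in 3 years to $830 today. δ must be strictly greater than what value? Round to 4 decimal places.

Comparing present values: 830 < δ^3·937.
Dividing by 937: δ^3 > 0.88581. Both sides are positive, so the cube root keeps the direction.
δ > (830/937)^(1/3) ≈ 0.9604.

δ > 0.9604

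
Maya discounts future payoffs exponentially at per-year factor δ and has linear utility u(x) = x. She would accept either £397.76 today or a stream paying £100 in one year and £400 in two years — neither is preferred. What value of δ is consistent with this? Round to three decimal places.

Present value of the stream is 100·δ + 400·δ². Indifference gives 100δ + 400δ² = 397.76.
That is, 400δ² + 100δ − 397.76 = 0, a quadratic in δ.
The positive root is δ = [−100 + √(100² + 4·400·397.76)] / (2·400) = (−100 + 804.000)/800 ≈ 0.880.

δ ≈ 0.880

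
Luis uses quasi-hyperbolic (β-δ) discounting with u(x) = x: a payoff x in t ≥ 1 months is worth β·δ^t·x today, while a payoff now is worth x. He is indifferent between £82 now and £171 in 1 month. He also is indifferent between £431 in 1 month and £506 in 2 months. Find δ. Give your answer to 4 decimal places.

δ ≈ 0.8518

From the later pair, β·δ^1·431 = β·δ^2·506; dividing through, δ = 431/506 = 0.85178.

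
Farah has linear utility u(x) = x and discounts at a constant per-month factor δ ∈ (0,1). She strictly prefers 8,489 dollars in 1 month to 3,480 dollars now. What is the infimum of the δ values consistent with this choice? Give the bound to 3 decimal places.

δ > 0.410

Under u(x) = x this choice says 3480 < δ·8489.
So δ > 3480/8489 = 0.40994.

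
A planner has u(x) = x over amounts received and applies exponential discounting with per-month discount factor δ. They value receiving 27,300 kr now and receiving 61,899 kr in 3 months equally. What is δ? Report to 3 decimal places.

Equating discounted utilities: u(27300) = δ^3·u(61899) ⇒ δ^3 = u(27300)/u(61899).
With u(x) = x: δ^3 = 27300/61899 = 0.44104.
So δ = 0.44104^(1/3) ≈ 0.761.

δ ≈ 0.761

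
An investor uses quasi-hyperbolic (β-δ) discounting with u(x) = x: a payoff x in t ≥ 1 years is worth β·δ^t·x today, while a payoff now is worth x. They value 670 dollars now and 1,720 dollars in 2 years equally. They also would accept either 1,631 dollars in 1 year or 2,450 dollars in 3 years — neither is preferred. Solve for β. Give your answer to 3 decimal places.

β ≈ 0.585

The second indifference involves only future payoffs, so β cancels: β·δ^1·1631 = β·δ^3·2450, giving δ^2 = 1631/2450 = 0.66571, so δ = 0.81591.
The first indifference: 670 = β·δ^2·1720, so β = 670/(δ^2·1720) = 670/(0.66571·1720) ≈ 0.585.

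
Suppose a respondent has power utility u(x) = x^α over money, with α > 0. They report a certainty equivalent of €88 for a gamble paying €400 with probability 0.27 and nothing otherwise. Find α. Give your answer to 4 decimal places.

α ≈ 0.8647

EU(lottery) = 0.27·400^α + 0.73·0 = 0.27·400^α.
Indifference: 88^α = 0.27·400^α, so (88/400)^α = 0.27.
Take logs: α = ln 0.27 / ln(88/400) ≈ 0.864744.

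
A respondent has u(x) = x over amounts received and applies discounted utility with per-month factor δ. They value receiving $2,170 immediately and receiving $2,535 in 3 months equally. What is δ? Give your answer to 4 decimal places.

Equating discounted utilities: u(2170) = δ^3·u(2535) ⇒ δ^3 = u(2170)/u(2535).
With u(x) = x: δ^3 = 2170/2535 = 0.85602.
Hence δ = (0.85602)^(1/3) = 0.949498.

δ ≈ 0.9495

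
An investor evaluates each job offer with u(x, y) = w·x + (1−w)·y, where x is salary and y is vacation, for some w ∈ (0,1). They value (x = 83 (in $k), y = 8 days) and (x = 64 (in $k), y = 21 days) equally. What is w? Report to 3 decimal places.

Indifference: w·83 + (1−w)·8 = w·64 + (1−w)·21.
w·(83−64) = (1−w)·(21−8), i.e. w·19 = (1−w)·13.
So w/(1−w) = 13/19 = 0.6842, giving w = 13/(19+13) = 0.406.

w = 0.406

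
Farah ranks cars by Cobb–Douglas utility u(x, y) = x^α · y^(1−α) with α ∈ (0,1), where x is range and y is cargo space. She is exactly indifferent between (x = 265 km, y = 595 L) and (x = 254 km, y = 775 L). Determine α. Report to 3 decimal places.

α ≈ 0.862

Set the two utilities equal: 265^α·595^(1−α) = 254^α·775^(1−α).
(265/254)^α = (775/595)^(1−α); take logs: α·ln(265/254) = (1−α)·ln(775/595), i.e. α·0.042396 = (1−α)·0.264302.
So α/(1−α) = (0.264302)/(0.042396) = 6.234126, and α = 6.234126/7.234126 ≈ 0.862.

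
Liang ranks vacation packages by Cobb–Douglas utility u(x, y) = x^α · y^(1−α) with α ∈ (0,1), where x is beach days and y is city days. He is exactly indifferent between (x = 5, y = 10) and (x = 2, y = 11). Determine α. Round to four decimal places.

α ≈ 0.0942

Indifference: 5^α · 10^(1−α) = 2^α · 11^(1−α).
(5/2)^α = (11/10)^(1−α); take logs: α·ln(5/2) = (1−α)·ln(11/10), i.e. α·0.9162907 = (1−α)·0.0953102.
So α/(1−α) = (0.0953102)/(0.9162907) = 0.1040174, and α = 0.1040174/1.1040174 ≈ 0.0942.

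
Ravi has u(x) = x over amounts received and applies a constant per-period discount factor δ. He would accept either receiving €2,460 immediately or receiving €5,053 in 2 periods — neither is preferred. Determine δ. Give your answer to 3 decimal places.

δ ≈ 0.698

The payoff in 2 periods is discounted by δ^2, so u(2460) = δ^2·u(5053) and δ^2 = u(2460)/u(5053).
With u(x) = x: δ^2 = 2460/5053 = 0.48684.
Hence δ = (0.48684)^(1/2) = 0.69774.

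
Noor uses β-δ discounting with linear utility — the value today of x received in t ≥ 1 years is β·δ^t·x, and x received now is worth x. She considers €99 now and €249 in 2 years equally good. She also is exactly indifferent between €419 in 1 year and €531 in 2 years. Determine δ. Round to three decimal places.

δ ≈ 0.789

Both payoffs in the second observation are in the future, so β drops out: δ^1·419 = δ^2·531 ⇒ δ = 419/531 = 0.78908.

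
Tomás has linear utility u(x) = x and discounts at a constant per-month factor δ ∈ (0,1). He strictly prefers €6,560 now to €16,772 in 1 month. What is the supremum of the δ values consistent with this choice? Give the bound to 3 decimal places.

δ < 0.391

Comparing present values: 6560 > δ·16772.
So δ < 6560/16772 = 0.39113.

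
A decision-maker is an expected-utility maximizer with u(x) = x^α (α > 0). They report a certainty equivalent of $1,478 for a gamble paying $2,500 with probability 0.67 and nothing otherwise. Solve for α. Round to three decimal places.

The lottery's expected utility is 0.67·u(2500) + 0.33·u(0) = 0.67·2500^α (since u(0) = 0 for α > 0).
Setting u(1478) equal to that: 1478^α = 0.67·2500^α ⇒ (1478/2500)^α = 0.67.
α = ln(0.67) / ln(1478/2500) = -0.400478/-0.525601 ≈ 0.762.

α ≈ 0.762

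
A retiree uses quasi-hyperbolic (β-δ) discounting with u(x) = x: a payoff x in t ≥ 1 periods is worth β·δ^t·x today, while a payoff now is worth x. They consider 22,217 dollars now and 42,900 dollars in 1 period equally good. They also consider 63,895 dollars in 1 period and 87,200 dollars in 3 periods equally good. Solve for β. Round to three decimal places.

Both payoffs in the second observation are in the future, so β drops out: δ^1·63895 = δ^3·87200 ⇒ δ^2 = 63895/87200 = 0.73274, so δ = 0.85600.
Substituting δ into 22217 = β·δ·42900: β = 22217/(36722.521) ≈ 0.605.

β ≈ 0.605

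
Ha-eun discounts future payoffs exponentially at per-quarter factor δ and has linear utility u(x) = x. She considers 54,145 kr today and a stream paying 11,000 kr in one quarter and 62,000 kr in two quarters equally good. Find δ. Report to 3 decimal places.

Equating present values: 54145 = 11000δ + 62000δ².
That is, 62000δ² + 11000δ − 54145 = 0, a quadratic in δ.
δ = (−11000 + √(11000² + 4·62000·54145)) / (2·62000) = (−11000 + √13548960000.00) / 124000 ≈ 0.850.

δ ≈ 0.850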